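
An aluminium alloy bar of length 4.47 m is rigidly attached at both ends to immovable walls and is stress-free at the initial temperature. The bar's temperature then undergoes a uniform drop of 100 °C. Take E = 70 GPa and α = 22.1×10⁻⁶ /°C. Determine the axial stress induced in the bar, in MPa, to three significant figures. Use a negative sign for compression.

155 MPa

Free thermal expansion αLΔT = 22.1e-6 · 4470 · -100 = -9.879 mm.
The walls impose strain ε = −(-9.879)/4470 = 2.2100e-03; σ = Eε = 70000 · 2.2100e-03 = 154.7 MPa.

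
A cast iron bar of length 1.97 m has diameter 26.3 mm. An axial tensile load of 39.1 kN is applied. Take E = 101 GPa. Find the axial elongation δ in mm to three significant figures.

1.40 mm

A = 543.3 mm².
δ_mech = NL/(AE) = 39100·1970/(543.3·101000) = 1.404 mm.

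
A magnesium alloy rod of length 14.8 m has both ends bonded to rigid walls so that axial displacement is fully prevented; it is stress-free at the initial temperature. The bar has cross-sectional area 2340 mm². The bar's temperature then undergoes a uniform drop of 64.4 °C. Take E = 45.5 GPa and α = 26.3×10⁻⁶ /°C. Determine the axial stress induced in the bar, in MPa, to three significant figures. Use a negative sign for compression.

Free thermal expansion αLΔT = 26.3e-6 · 14800 · -64.4 = -25.07 mm.
The walls impose strain ε = −(-25.07)/14800 = 1.6937e-03; σ = Eε = 45500 · 1.6937e-03 = 77.06 MPa.

77.1 MPa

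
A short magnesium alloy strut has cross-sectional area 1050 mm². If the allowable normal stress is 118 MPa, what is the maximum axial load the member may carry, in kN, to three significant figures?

P_max = σ_allow · A = 118 · 1050 = 123900 N = 123.9 kN.

124 kN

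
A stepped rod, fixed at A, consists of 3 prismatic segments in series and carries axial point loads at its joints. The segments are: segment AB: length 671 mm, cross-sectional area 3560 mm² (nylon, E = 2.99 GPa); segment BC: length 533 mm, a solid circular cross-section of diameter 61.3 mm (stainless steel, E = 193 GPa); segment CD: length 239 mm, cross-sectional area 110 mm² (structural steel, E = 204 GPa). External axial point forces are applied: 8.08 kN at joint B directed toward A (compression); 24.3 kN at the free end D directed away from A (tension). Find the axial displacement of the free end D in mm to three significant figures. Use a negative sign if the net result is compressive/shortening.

1.30 mm

Internal axial forces (sectioning from the free end, tension +): N_CD = 24.3 kN, N_BC = 24.3 kN, N_AB = 16.22 kN.
A_BC = 2951 mm².
δ_AB = 16220·671/(3560·2990) = 1.022 mm
δ_BC = 24300·533/(2951·193000) = 0.02274 mm
δ_CD = 24300·239/(110·204000) = 0.2588 mm
δ = Σδ_i = 1.304 mm.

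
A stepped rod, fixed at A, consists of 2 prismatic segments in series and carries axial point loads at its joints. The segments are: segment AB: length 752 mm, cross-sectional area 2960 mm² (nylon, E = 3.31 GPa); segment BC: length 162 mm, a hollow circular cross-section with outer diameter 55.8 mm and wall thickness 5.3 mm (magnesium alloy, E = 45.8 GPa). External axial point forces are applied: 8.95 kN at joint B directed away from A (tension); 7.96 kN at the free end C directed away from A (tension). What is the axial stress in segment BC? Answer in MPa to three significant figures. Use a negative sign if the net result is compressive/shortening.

9.47 MPa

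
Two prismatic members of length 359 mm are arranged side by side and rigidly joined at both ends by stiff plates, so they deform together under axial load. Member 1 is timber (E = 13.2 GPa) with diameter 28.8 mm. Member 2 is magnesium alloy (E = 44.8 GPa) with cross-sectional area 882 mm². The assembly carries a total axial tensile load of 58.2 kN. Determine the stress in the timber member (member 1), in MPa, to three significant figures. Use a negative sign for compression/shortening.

16.0 MPa

A_1 = 651.4 mm².
Equal strain + equilibrium ⇒ each member carries load in proportion to AE: A₁E₁ = 8599000 N, A₂E₂ = 39510000 N, ΣAE = 48110000 N.
σ₁ = P·E₁/ΣAE = 58200·13200/48110000 = 15.97 MPa.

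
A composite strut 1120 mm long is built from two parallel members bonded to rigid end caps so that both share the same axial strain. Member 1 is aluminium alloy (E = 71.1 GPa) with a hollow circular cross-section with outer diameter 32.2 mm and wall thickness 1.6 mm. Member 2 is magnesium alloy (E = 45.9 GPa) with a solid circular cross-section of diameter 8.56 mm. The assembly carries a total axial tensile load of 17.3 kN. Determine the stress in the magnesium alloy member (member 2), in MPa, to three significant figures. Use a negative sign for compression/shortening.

58.5 MPa

A_1 = 153.8 mm².
A_2 = 57.55 mm².
Equal strain + equilibrium ⇒ each member carries load in proportion to AE: A₁E₁ = 10940000 N, A₂E₂ = 2641000 N, ΣAE = 13580000 N.
σ₂ = P·E₂/ΣAE = 17300·45900/13580000 = 58.48 MPa.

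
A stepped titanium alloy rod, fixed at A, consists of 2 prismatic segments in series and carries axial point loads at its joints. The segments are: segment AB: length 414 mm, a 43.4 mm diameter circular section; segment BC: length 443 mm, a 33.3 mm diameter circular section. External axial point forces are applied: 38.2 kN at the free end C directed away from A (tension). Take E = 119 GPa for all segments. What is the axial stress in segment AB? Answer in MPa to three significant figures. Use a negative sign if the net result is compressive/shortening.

Internal axial forces (sectioning from the free end, tension +): N_BC = 38.2 kN, N_AB = 38.2 kN.
A_AB = 1479 mm².
σ_AB = N_AB/A_AB = 38200/1479 = 25.82 MPa.

25.8 MPa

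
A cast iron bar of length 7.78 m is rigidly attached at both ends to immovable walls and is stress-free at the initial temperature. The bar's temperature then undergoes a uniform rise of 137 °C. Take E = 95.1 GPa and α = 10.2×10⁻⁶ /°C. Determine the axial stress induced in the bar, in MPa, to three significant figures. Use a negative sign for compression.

Free thermal expansion αLΔT = 10.2e-6 · 7780 · 137 = 10.87 mm.
The walls impose strain ε = −(10.87)/7780 = -1.3974e-03; σ = Eε = 95100 · -1.3974e-03 = -132.9 MPa.

-133 MPa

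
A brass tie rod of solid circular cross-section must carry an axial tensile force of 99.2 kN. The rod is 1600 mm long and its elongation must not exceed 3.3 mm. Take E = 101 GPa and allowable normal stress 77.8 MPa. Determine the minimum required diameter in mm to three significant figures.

40.3 mm

Required area A ≥ P/σ_allow = 99200/77.8 = 1275 mm².
For a solid circular section, d ≥ √(4A/π) = 40.29 mm.
Elongation limit: A ≥ PL/(Eδ_allow) = 99200·1600/(101000·3.3) = 476.2 mm² ⇒ d ≥ 24.62 mm.
The stress limit governs.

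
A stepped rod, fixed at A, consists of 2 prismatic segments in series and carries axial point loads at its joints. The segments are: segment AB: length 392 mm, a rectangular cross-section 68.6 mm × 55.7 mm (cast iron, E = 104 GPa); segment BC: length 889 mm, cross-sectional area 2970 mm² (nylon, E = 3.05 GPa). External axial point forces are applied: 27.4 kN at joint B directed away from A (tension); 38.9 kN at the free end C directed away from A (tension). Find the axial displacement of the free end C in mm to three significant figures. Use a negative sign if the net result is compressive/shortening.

3.88 mm

Internal axial forces (sectioning from the free end, tension +): N_BC = 38.9 kN, N_AB = 66.3 kN.
A_AB = 3821 mm².
δ_AB = 66300·392/(3821·104000) = 0.0654 mm
δ_BC = 38900·889/(2970·3050) = 3.818 mm
δ = Σδ_i = 3.883 mm.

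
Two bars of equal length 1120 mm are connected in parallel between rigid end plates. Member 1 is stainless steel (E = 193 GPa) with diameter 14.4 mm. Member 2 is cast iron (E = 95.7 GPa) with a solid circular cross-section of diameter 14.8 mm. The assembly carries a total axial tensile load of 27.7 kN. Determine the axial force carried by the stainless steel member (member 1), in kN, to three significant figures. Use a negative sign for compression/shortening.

18.2 kN

A_1 = 162.9 mm².
A_2 = 172 mm².
Equal strain + equilibrium ⇒ each member carries load in proportion to AE: A₁E₁ = 31430000 N, A₂E₂ = 16460000 N, ΣAE = 47900000 N.
F₁ = P·A₁E₁/ΣAE = 27700·31430000/47900000 = 18180 N.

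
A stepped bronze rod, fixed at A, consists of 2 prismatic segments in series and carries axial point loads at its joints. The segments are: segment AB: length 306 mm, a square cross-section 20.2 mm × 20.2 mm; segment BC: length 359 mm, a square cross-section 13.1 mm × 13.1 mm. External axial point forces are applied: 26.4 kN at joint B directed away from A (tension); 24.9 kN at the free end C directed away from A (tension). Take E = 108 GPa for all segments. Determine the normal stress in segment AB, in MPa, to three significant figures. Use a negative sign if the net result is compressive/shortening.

Internal axial forces (sectioning from the free end, tension +): N_BC = 24.9 kN, N_AB = 51.3 kN.
A_AB = 408 mm².
σ_AB = N_AB/A_AB = 51300/408 = 125.7 MPa.

126 MPa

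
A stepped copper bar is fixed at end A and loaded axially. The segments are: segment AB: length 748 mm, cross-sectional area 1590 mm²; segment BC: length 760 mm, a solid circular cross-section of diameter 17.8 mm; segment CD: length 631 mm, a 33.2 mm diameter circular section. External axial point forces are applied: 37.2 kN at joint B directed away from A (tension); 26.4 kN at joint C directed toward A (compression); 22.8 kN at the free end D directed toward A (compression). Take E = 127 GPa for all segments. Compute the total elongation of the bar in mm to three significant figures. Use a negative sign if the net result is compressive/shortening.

-1.36 mm

Internal axial forces (sectioning from the free end, tension +): N_CD = -22.8 kN, N_BC = -49.2 kN, N_AB = -12 kN.
A_BC = 248.8 mm².
A_CD = 865.7 mm².
δ_AB = -12000·748/(1590·127000) = -0.04445 mm
δ_BC = -49200·760/(248.8·127000) = -1.183 mm
δ_CD = -22800·631/(865.7·127000) = -0.1309 mm
δ = Σδ_i = -1.358 mm.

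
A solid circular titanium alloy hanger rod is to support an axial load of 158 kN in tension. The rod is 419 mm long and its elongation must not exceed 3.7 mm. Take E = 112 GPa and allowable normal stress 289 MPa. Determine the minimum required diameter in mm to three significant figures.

26.4 mm

Required area A ≥ P/σ_allow = 158000/289 = 546.7 mm².
For a solid circular section, d ≥ √(4A/π) = 26.38 mm.
Elongation limit: A ≥ PL/(Eδ_allow) = 158000·419/(112000·3.7) = 159.8 mm² ⇒ d ≥ 14.26 mm.
The stress limit governs.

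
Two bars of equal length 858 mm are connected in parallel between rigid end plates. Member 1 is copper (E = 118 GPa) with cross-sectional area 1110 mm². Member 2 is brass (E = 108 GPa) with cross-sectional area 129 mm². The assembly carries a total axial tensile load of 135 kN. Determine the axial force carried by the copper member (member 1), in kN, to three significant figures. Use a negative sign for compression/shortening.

122 kN

Equal strain + equilibrium ⇒ each member carries load in proportion to AE: A₁E₁ = 131000000 N, A₂E₂ = 13930000 N, ΣAE = 144900000 N.
F₁ = P·A₁E₁/ΣAE = 135000·131000000/144900000 = 122000 N.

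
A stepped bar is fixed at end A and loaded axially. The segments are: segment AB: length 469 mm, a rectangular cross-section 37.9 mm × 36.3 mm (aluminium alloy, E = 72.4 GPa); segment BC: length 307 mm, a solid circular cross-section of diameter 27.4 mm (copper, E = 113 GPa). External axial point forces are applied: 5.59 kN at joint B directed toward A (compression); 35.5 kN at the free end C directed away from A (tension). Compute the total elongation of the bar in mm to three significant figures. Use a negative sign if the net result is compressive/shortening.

Internal axial forces (sectioning from the free end, tension +): N_BC = 35.5 kN, N_AB = 29.91 kN.
A_AB = 1376 mm².
A_BC = 589.6 mm².
δ_AB = 29910·469/(1376·72400) = 0.1408 mm
δ_BC = 35500·307/(589.6·113000) = 0.1636 mm
δ = Σδ_i = 0.3044 mm.

0.304 mm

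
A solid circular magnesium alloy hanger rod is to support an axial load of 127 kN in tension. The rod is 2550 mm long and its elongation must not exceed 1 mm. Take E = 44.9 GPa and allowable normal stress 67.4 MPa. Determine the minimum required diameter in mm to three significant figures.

95.8 mm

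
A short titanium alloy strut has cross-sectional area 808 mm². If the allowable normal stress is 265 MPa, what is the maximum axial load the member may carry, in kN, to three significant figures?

214 kN

P_max = σ_allow · A = 265 · 808 = 214100 N = 214.1 kN.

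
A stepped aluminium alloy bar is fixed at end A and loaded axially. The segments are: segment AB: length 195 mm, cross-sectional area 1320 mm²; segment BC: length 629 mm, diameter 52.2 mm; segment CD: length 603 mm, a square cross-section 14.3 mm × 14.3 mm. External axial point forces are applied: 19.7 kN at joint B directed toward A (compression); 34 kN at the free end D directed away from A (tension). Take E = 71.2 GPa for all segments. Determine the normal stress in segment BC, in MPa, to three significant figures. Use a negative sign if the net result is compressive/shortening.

15.9 MPa

Internal axial forces (sectioning from the free end, tension +): N_CD = 34 kN, N_BC = 34 kN, N_AB = 14.3 kN.
A_BC = 2140 mm².
σ_BC = N_BC/A_BC = 34000/2140 = 15.89 MPa.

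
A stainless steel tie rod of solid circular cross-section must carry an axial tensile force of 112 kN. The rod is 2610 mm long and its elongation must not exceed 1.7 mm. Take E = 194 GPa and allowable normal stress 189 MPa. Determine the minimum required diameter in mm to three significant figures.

Required area A ≥ P/σ_allow = 112000/189 = 592.6 mm².
For a solid circular section, d ≥ √(4A/π) = 27.47 mm.
Elongation limit: A ≥ PL/(Eδ_allow) = 112000·2610/(194000·1.7) = 886.4 mm² ⇒ d ≥ 33.59 mm.
The elongation limit governs.

33.6 mm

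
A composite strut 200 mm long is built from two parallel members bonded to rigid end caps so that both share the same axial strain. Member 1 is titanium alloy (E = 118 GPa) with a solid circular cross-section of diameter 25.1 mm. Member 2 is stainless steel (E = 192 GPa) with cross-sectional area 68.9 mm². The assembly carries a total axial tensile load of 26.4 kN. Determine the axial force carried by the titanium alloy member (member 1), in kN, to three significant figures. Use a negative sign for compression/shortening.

A_1 = 494.8 mm².
Equal strain + equilibrium ⇒ each member carries load in proportion to AE: A₁E₁ = 58390000 N, A₂E₂ = 13230000 N, ΣAE = 71620000 N.
F₁ = P·A₁E₁/ΣAE = 26400·58390000/71620000 = 21520 N.

21.5 kN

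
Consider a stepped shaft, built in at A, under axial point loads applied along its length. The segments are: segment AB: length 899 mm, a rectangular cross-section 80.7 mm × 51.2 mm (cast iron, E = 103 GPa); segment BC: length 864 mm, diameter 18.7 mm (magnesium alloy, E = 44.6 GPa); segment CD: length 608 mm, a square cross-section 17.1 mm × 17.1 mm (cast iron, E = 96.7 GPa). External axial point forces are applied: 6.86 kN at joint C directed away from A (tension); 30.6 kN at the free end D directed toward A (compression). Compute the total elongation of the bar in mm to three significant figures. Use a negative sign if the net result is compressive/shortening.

-2.38 mm

Internal axial forces (sectioning from the free end, tension +): N_CD = -30.6 kN, N_BC = -23.74 kN, N_AB = -23.74 kN.
A_AB = 4132 mm².
A_BC = 274.6 mm².
A_CD = 292.4 mm².
δ_AB = -23740·899/(4132·103000) = -0.05015 mm
δ_BC = -23740·864/(274.6·44600) = -1.675 mm
δ_CD = -30600·608/(292.4·96700) = -0.658 mm
δ = Σδ_i = -2.383 mm.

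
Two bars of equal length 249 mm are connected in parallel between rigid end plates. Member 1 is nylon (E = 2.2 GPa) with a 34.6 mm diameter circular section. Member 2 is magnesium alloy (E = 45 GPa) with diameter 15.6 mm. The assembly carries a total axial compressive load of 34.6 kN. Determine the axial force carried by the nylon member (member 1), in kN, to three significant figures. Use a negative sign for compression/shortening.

-6.71 kN

A_1 = 940.2 mm².
A_2 = 191.1 mm².
Equal strain + equilibrium ⇒ each member carries load in proportion to AE: A₁E₁ = 2069000 N, A₂E₂ = 8601000 N, ΣAE = 10670000 N.
F₁ = P·A₁E₁/ΣAE = -34600·2069000/10670000 = -6708 N.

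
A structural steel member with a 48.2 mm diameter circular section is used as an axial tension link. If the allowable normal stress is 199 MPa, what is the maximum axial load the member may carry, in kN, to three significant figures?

363 kN

A = 1825 mm².
P_max = σ_allow · A = 199 · 1825 = 363100 N = 363.1 kN.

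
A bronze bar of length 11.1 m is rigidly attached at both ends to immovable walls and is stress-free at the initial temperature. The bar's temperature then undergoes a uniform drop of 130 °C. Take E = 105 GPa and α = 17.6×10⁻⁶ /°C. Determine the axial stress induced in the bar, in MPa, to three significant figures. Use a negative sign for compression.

240 MPa

Free thermal expansion αLΔT = 17.6e-6 · 11100 · -130 = -25.4 mm.
The walls impose strain ε = −(-25.4)/11100 = 2.2880e-03; σ = Eε = 105000 · 2.2880e-03 = 240.2 MPa.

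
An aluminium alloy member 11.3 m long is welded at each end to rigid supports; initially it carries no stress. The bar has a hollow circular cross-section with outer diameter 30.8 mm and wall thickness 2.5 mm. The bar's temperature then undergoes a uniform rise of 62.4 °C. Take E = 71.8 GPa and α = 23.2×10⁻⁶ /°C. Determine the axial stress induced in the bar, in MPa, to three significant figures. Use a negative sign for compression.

Free thermal expansion αLΔT = 23.2e-6 · 11300 · 62.4 = 16.36 mm.
The walls impose strain ε = −(16.36)/11300 = -1.4477e-03; σ = Eε = 71800 · -1.4477e-03 = -103.9 MPa.

-104 MPa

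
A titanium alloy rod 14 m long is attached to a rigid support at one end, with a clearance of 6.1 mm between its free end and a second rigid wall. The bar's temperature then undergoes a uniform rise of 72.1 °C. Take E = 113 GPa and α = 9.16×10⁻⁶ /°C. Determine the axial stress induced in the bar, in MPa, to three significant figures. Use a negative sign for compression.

Free thermal expansion αLΔT = 9.16e-6 · 14000 · 72.1 = 9.246 mm.
The walls engage after the gap closes; constrained expansion = 9.246 − 6.1 = 3.146 mm.
The walls impose strain ε = −(3.146)/14000 = -2.2472e-04; σ = Eε = 113000 · -2.2472e-04 = -25.39 MPa.

-25.4 MPa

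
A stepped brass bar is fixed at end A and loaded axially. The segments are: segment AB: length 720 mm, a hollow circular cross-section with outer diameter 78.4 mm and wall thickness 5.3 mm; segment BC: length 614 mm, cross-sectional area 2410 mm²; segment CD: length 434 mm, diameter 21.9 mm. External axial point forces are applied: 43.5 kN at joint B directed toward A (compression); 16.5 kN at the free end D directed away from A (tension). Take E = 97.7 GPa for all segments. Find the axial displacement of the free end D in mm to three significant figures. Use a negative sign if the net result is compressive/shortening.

Internal axial forces (sectioning from the free end, tension +): N_CD = 16.5 kN, N_BC = 16.5 kN, N_AB = -27 kN.
A_AB = 1217 mm².
A_CD = 376.7 mm².
δ_AB = -27000·720/(1217·97700) = -0.1635 mm
δ_BC = 16500·614/(2410·97700) = 0.04303 mm
δ_CD = 16500·434/(376.7·97700) = 0.1946 mm
δ = Σδ_i = 0.07413 mm.

0.0741 mm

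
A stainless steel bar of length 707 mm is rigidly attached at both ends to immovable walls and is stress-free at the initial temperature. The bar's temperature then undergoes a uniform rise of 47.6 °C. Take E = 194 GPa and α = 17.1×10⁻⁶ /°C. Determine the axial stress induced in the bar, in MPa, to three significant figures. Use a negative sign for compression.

Free thermal expansion αLΔT = 17.1e-6 · 707 · 47.6 = 0.5755 mm.
The walls impose strain ε = −(0.5755)/707 = -8.1396e-04; σ = Eε = 194000 · -8.1396e-04 = -157.9 MPa.

-158 MPa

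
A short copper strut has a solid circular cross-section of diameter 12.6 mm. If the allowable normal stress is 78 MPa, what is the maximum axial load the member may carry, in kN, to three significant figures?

9.73 kN

A = 124.7 mm².
P_max = σ_allow · A = 78 · 124.7 = 9726 N = 9.726 kN.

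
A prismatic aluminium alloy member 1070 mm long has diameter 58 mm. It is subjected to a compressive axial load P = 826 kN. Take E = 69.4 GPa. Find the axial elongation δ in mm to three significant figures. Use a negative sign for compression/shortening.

A = 2642 mm².
δ_mech = NL/(AE) = -826000·1070/(2642·69400) = -4.82 mm.

-4.82 mm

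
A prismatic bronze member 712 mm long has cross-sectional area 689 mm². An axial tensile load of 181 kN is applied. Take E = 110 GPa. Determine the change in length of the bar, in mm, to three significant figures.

1.70 mm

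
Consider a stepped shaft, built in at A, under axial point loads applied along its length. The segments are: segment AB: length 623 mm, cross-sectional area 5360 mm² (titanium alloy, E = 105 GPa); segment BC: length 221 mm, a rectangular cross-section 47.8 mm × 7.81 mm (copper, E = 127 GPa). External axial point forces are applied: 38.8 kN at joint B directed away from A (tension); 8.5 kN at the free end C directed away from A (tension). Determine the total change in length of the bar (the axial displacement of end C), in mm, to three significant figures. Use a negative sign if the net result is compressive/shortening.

Internal axial forces (sectioning from the free end, tension +): N_BC = 8.5 kN, N_AB = 47.3 kN.
A_BC = 373.3 mm².
δ_AB = 47300·623/(5360·105000) = 0.05236 mm
δ_BC = 8500·221/(373.3·127000) = 0.03962 mm
δ = Σδ_i = 0.09198 mm.

0.0920 mm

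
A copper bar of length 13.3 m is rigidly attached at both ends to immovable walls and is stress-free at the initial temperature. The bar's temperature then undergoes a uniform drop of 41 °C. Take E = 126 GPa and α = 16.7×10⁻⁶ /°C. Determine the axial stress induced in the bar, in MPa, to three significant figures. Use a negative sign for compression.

Free thermal expansion αLΔT = 16.7e-6 · 13300 · -41 = -9.107 mm.
The walls impose strain ε = −(-9.107)/13300 = 6.8470e-04; σ = Eε = 126000 · 6.8470e-04 = 86.27 MPa.

86.3 MPa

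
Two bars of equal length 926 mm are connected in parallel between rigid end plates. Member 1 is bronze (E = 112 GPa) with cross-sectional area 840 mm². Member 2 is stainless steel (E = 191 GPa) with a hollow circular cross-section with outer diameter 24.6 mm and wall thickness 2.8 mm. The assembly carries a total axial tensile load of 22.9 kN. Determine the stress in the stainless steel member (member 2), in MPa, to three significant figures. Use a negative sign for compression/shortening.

33.5 MPa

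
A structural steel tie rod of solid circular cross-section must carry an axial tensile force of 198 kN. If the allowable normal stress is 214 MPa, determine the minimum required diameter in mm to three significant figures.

Required area A ≥ P/σ_allow = 198000/214 = 925.2 mm².
For a solid circular section, d ≥ √(4A/π) = 34.32 mm.

34.3 mm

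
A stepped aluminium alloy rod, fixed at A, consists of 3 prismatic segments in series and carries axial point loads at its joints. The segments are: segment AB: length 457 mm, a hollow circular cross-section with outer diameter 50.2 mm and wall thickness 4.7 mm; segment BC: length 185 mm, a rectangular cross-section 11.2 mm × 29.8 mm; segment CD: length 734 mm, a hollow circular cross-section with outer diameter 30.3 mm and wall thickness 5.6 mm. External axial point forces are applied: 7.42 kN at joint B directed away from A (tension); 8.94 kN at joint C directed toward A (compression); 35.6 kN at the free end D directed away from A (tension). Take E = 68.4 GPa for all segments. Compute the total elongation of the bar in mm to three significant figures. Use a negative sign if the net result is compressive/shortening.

1.43 mm

Internal axial forces (sectioning from the free end, tension +): N_CD = 35.6 kN, N_BC = 26.66 kN, N_AB = 34.08 kN.
A_AB = 671.8 mm².
A_BC = 333.8 mm².
A_CD = 434.5 mm².
δ_AB = 34080·457/(671.8·68400) = 0.3389 mm
δ_BC = 26660·185/(333.8·68400) = 0.216 mm
δ_CD = 35600·734/(434.5·68400) = 0.8791 mm
δ = Σδ_i = 1.434 mm.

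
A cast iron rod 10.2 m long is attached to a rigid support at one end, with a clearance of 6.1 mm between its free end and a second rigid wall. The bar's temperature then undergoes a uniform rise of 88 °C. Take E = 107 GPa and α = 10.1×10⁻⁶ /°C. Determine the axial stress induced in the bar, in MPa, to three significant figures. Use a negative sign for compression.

Free thermal expansion αLΔT = 10.1e-6 · 10200 · 88 = 9.066 mm.
The walls engage after the gap closes; constrained expansion = 9.066 − 6.1 = 2.966 mm.
The walls impose strain ε = −(2.966)/10200 = -2.9076e-04; σ = Eε = 107000 · -2.9076e-04 = -31.11 MPa.

-31.1 MPa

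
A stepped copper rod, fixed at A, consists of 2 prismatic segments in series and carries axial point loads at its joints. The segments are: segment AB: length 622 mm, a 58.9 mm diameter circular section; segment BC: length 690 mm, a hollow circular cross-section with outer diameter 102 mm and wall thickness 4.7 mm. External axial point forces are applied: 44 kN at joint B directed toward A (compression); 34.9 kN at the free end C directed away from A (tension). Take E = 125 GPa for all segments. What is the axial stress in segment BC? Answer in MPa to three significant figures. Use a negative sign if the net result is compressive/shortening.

Internal axial forces (sectioning from the free end, tension +): N_BC = 34.9 kN, N_AB = -9.1 kN.
A_BC = 1437 mm².
σ_BC = N_BC/A_BC = 34900/1437 = 24.29 MPa.

24.3 MPa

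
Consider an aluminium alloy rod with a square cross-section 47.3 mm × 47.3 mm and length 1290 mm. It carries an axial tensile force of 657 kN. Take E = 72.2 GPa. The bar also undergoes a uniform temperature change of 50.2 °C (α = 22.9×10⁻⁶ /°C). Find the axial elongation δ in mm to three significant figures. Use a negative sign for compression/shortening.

6.73 mm

A = 2237 mm².
δ_mech = NL/(AE) = 657000·1290/(2237·72200) = 5.247 mm.
δ_thermal = αLΔT = 22.9e-6·1290·50.2 = 1.483 mm.
δ = δ_mech + δ_thermal = 6.73 mm.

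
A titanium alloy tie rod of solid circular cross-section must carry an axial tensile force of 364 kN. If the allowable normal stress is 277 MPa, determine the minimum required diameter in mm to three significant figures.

Required area A ≥ P/σ_allow = 364000/277 = 1314 mm².
For a solid circular section, d ≥ √(4A/π) = 40.9 mm.

40.9 mm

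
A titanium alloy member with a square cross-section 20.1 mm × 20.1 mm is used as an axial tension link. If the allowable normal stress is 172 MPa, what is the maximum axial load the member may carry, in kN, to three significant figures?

A = 404 mm².
P_max = σ_allow · A = 172 · 404 = 69490 N = 69.49 kN.

69.5 kN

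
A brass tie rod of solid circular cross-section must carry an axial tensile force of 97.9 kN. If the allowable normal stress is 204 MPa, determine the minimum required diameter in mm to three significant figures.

24.7 mm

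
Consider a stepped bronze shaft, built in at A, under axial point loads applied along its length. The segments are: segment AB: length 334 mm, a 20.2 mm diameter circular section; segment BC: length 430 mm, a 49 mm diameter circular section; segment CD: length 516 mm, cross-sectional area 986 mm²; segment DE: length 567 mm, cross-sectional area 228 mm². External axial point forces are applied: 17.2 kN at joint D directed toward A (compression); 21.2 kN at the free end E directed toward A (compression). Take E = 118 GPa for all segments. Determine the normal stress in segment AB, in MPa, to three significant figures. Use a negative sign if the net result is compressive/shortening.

-120 MPa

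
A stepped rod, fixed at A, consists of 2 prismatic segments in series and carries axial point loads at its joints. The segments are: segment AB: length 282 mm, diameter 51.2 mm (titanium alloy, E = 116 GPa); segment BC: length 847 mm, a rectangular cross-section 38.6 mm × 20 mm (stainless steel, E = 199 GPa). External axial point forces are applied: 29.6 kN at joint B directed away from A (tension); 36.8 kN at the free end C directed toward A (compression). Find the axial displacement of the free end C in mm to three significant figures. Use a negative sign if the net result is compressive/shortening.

-0.211 mm

Internal axial forces (sectioning from the free end, tension +): N_BC = -36.8 kN, N_AB = -7.2 kN.
A_AB = 2059 mm².
A_BC = 772 mm².
δ_AB = -7200·282/(2059·116000) = -0.008501 mm
δ_BC = -36800·847/(772·199000) = -0.2029 mm
δ = Σδ_i = -0.2114 mm.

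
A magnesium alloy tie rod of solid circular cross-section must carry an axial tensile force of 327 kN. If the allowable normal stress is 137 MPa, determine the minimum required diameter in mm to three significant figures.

55.1 mm

Required area A ≥ P/σ_allow = 327000/137 = 2387 mm².
For a solid circular section, d ≥ √(4A/π) = 55.13 mm.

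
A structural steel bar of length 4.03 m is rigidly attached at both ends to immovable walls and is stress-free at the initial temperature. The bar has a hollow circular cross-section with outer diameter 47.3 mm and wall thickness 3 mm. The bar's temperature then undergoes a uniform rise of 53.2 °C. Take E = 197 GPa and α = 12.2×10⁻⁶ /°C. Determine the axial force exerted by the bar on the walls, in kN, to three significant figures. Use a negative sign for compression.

-53.4 kN

Free thermal expansion αLΔT = 12.2e-6 · 4030 · 53.2 = 2.616 mm.
The walls impose strain ε = −(2.616)/4030 = -6.4904e-04; σ = Eε = 197000 · -6.4904e-04 = -127.9 MPa.
Wall reaction R = σ·A = -127.9·417.5 = -53380 N = -53.38 kN.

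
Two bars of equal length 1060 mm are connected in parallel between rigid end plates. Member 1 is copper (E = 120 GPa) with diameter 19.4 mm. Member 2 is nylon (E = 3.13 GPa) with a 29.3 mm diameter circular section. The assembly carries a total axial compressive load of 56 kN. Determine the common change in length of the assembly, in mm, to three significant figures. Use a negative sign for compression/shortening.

-1.58 mm

A_1 = 295.6 mm².
A_2 = 674.3 mm².
Equal strain + equilibrium ⇒ each member carries load in proportion to AE: A₁E₁ = 35470000 N, A₂E₂ = 2110000 N, ΣAE = 37580000 N.
δ = PL/ΣAE = -56000·1060/37580000 = -1.579 mm.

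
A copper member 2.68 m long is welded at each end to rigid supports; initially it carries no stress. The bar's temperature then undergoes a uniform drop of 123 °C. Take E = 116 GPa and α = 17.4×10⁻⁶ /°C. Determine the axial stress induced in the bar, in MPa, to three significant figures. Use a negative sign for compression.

Free thermal expansion αLΔT = 17.4e-6 · 2680 · -123 = -5.736 mm.
The walls impose strain ε = −(-5.736)/2680 = 2.1402e-03; σ = Eε = 116000 · 2.1402e-03 = 248.3 MPa.

248 MPa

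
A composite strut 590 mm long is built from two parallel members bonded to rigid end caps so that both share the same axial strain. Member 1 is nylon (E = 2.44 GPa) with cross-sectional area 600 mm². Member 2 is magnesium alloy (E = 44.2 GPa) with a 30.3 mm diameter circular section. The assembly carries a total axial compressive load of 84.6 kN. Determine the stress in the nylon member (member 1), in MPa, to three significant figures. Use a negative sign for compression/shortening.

A_2 = 721.1 mm².
Equal strain + equilibrium ⇒ each member carries load in proportion to AE: A₁E₁ = 1464000 N, A₂E₂ = 31870000 N, ΣAE = 33340000 N.
σ₁ = P·E₁/ΣAE = -84600·2440/33340000 = -6.192 MPa.

-6.19 MPa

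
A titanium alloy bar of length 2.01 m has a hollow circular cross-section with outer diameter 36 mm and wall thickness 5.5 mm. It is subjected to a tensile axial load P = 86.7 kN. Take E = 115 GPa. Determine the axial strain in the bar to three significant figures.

A = 527 mm².
σ = N/A = 164.5 MPa; ε = σ/E = 164.5/115000 = 1.431e-03.

0.00143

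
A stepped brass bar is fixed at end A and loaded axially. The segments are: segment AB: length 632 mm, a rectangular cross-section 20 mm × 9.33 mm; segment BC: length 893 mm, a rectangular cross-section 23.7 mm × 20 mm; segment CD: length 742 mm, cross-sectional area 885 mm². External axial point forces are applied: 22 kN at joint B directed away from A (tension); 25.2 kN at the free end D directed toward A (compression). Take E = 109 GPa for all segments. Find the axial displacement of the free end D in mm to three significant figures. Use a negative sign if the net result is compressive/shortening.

Internal axial forces (sectioning from the free end, tension +): N_CD = -25.2 kN, N_BC = -25.2 kN, N_AB = -3.2 kN.
A_AB = 186.6 mm².
A_BC = 474 mm².
δ_AB = -3200·632/(186.6·109000) = -0.09943 mm
δ_BC = -25200·893/(474·109000) = -0.4356 mm
δ_CD = -25200·742/(885·109000) = -0.1938 mm
δ = Σδ_i = -0.7288 mm.

-0.729 mm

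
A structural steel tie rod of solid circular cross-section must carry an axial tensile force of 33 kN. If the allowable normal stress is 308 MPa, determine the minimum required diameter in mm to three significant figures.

Required area A ≥ P/σ_allow = 33000/308 = 107.1 mm².
For a solid circular section, d ≥ √(4A/π) = 11.68 mm.

11.7 mm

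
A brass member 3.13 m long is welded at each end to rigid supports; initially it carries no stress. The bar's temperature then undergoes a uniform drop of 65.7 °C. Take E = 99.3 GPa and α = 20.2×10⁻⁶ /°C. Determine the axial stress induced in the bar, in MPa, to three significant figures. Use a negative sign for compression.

Free thermal expansion αLΔT = 20.2e-6 · 3130 · -65.7 = -4.154 mm.
The walls impose strain ε = −(-4.154)/3130 = 1.3271e-03; σ = Eε = 99300 · 1.3271e-03 = 131.8 MPa.

132 MPa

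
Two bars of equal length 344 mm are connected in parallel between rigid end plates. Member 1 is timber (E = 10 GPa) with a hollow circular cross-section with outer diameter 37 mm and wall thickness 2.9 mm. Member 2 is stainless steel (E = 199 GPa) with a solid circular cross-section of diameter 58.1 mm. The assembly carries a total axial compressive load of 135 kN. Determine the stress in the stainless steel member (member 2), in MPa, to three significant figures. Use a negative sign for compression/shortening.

-50.6 MPa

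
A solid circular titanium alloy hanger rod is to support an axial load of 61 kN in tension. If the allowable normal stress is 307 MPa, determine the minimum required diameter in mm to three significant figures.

15.9 mm

Required area A ≥ P/σ_allow = 61000/307 = 198.7 mm².
For a solid circular section, d ≥ √(4A/π) = 15.91 mm.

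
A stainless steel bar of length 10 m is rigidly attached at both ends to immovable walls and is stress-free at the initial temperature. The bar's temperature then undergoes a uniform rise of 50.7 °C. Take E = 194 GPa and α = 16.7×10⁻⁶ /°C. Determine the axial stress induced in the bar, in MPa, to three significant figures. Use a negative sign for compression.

Free thermal expansion αLΔT = 16.7e-6 · 10000 · 50.7 = 8.467 mm.
The walls impose strain ε = −(8.467)/10000 = -8.4669e-04; σ = Eε = 194000 · -8.4669e-04 = -164.3 MPa.

-164 MPa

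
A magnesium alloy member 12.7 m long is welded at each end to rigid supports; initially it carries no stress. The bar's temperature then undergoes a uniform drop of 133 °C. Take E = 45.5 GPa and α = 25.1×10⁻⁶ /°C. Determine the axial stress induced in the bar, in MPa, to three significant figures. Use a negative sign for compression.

Free thermal expansion αLΔT = 25.1e-6 · 12700 · -133 = -42.4 mm.
The walls impose strain ε = −(-42.4)/12700 = 3.3383e-03; σ = Eε = 45500 · 3.3383e-03 = 151.9 MPa.

152 MPa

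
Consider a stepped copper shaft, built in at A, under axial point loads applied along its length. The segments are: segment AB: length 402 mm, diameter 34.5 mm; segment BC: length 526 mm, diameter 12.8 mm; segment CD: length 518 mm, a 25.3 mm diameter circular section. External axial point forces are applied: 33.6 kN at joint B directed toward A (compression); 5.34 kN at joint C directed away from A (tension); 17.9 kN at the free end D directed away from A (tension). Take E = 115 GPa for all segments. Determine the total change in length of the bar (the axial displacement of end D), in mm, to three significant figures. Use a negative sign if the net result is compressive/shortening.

Internal axial forces (sectioning from the free end, tension +): N_CD = 17.9 kN, N_BC = 23.24 kN, N_AB = -10.36 kN.
A_AB = 934.8 mm².
A_BC = 128.7 mm².
A_CD = 502.7 mm².
δ_AB = -10360·402/(934.8·115000) = -0.03874 mm
δ_BC = 23240·526/(128.7·115000) = 0.8261 mm
δ_CD = 17900·518/(502.7·115000) = 0.1604 mm
δ = Σδ_i = 0.9477 mm.

0.948 mm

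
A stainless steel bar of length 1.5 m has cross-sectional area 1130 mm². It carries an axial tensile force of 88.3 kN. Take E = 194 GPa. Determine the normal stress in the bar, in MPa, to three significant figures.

σ = N/A = 88300/1130 = 78.14 MPa.

78.1 MPa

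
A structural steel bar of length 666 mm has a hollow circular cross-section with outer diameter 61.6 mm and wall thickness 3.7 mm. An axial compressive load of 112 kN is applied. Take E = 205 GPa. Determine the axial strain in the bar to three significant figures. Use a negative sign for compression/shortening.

A = 673 mm².
σ = N/A = -166.4 MPa; ε = σ/E = -166.4/205000 = -8.118e-04.

-8.12e-04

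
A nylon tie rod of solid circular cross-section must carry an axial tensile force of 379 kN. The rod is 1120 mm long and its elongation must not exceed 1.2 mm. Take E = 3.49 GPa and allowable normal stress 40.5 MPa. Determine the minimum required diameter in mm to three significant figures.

359 mm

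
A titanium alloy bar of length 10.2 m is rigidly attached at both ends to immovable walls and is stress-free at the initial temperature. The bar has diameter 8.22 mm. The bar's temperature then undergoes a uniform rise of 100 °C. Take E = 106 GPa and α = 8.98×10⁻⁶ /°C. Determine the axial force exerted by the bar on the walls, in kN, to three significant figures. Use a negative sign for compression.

-5.05 kN

Free thermal expansion αLΔT = 8.98e-6 · 10200 · 100 = 9.16 mm.
The walls impose strain ε = −(9.16)/10200 = -8.9800e-04; σ = Eε = 106000 · -8.9800e-04 = -95.19 MPa.
Wall reaction R = σ·A = -95.19·53.07 = -5051 N = -5.051 kN.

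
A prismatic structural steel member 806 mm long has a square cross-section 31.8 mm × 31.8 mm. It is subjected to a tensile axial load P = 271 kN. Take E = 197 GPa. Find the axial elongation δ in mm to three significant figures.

1.10 mm

A = 1011 mm².
δ_mech = NL/(AE) = 271000·806/(1011·197000) = 1.096 mm.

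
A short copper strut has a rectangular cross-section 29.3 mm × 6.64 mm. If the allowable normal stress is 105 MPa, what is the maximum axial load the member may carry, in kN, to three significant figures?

A = 194.6 mm².
P_max = σ_allow · A = 105 · 194.6 = 20430 N = 20.43 kN.

20.4 kN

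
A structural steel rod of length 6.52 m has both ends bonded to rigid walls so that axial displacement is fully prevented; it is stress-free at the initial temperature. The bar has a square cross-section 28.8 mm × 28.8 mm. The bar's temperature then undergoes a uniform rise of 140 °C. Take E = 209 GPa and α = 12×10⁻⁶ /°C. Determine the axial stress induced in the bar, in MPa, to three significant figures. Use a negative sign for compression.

Free thermal expansion αLΔT = 12e-6 · 6520 · 140 = 10.95 mm.
The walls impose strain ε = −(10.95)/6520 = -1.6800e-03; σ = Eε = 209000 · -1.6800e-03 = -351.1 MPa.

-351 MPa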